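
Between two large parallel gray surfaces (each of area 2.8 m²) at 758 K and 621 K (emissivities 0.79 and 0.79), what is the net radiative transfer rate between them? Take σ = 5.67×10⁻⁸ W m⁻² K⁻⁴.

Q ≈ 18800 W

For two large parallel gray plates, q = σ(T₁⁴ − T₂⁴) / (1/ε₁ + 1/ε₂ − 1).
1/ε₁ + 1/ε₂ − 1 = 1/0.79 + 1/0.79 − 1 = 1.532.
T₁⁴ − T₂⁴ = 3.30×10^11 − 1.49×10^11 = 1.81×10^11 K⁴.
q = 5.67×10⁻⁸ × 1.81×10^11 / 1.532 = 6720 W/m².
Q = q·A = 6720 × 2.8 = 18800 W.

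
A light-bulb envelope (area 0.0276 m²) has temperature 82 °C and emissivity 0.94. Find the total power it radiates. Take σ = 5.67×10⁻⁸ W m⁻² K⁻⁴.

P ≈ 23.4 W

82 °C = 355 K.
P = εσAT⁴ = 0.94 × 5.67×10⁻⁸ × 0.0276 × (355)⁴ = 0.94 × 5.67×10⁻⁸ × 0.0276 × 1.59×10^10.
P = 23.4 W.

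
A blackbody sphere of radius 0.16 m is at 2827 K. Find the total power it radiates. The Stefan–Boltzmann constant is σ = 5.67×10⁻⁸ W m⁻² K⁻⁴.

P ≈ 1.17×10^6 W

A = 4πr² = 4π × (0.16)² = 0.322 m².
P = σAT⁴ = 5.67×10⁻⁸ × 0.322 × (2827)⁴ = 5.67×10⁻⁸ × 0.322 × 6.39×10^13.
P = 1.17×10^6 W.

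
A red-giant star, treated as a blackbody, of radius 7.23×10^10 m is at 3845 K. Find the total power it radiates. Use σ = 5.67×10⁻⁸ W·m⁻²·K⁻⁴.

P ≈ 8.14×10^29 W

A = 4πr² = 4π × (7.23×10^10)² = 6.57×10^22 m².
P = σAT⁴ = 5.67×10⁻⁸ × 6.57×10^22 × (3845)⁴ = 5.67×10⁻⁸ × 6.57×10^22 × 2.19×10^14.
P = 8.14×10^29 W.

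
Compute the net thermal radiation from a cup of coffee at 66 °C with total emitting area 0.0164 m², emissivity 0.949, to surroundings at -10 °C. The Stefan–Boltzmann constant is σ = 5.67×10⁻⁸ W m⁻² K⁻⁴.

Convert: 66 °C = 339 K; -10 °C = 263 K.
Q = εσA(T⁴ − T_s⁴). T⁴ − T_s⁴ = (339)⁴ − (263)⁴ = 1.32×10^10 − 4.78×10^9 = 8.42×10^9 K⁴.
Q = 0.949 × 5.67×10⁻⁸ × 0.0164 × 8.42×10^9 = 7.43 W.

Q ≈ 7.43 W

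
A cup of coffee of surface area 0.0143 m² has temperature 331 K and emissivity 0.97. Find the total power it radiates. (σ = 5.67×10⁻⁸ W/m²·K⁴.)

Stefan–Boltzmann: P = εσAT⁴ = 0.97 × 5.67×10⁻⁸ × 0.0143 × (331)⁴ = 0.97 × 5.67×10⁻⁸ × 0.0143 × 1.20×10^10.
P = 9.44 W.

P ≈ 9.44 W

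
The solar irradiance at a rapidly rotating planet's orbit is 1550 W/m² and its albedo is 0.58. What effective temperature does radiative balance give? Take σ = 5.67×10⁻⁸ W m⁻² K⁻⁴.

T ≈ 231 K

Power absorbed = (1−a)S·πR²; power emitted = 4πR²σT⁴. Equating and cancelling πR²:
T = ((1−a)S / 4σ)^(1/4) = (651 / (4 × 5.67×10⁻⁸))^(1/4) = (2.87×10^9)^(1/4).
T = 231 K.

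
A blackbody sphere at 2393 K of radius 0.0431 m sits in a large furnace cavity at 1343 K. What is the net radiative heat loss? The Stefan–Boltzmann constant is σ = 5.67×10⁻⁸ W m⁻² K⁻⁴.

Q ≈ 39100 W

A = 4πr² = 4π × (0.0431)² = 0.0233 m².
Q = σA(T⁴ − T_s⁴). T⁴ − T_s⁴ = (2393)⁴ − (1343)⁴ = 3.28×10^13 − 3.25×10^12 = 2.95×10^13 K⁴.
Q = 5.67×10⁻⁸ × 0.0233 × 2.95×10^13 = 39100 W.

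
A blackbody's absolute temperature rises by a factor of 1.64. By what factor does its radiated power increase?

P ∝ T⁴, so the power scales as (1.64)⁴ = 7.23.

factor ≈ 7.23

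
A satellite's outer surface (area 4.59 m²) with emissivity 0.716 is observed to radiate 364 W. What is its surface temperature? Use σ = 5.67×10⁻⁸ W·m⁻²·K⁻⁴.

T ≈ 210 K

From P = εσAT⁴, T = (P / εσA)^(1/4) = (364 / (0.716 × 5.67×10⁻⁸ × 4.59))^(1/4).
T = (1.95×10^9)^(1/4) = 210 K.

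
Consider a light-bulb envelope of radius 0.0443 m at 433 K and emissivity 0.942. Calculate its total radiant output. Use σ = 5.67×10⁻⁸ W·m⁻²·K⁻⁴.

P ≈ 46.3 W

A = 4πr² = 4π × (0.0443)² = 0.0247 m².
Stefan–Boltzmann: P = εσAT⁴ = 0.942 × 5.67×10⁻⁸ × 0.0247 × (433)⁴ = 0.942 × 5.67×10⁻⁸ × 0.0247 × 3.52×10^10.
P = 46.3 W.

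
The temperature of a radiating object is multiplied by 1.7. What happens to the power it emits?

P ∝ T⁴, so the power scales as (1.7)⁴ = 8.35.

factor ≈ 8.35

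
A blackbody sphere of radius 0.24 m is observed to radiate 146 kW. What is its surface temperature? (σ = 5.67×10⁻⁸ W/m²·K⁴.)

T ≈ 1370 K

A = 4πr² = 4π × (0.24)² = 0.724 m².
From P = σAT⁴, T = (P / σA)^(1/4) = (1.46×10^5 / (5.67×10⁻⁸ × 0.724))^(1/4).
T = (3.56×10^12)^(1/4) = 1370 K.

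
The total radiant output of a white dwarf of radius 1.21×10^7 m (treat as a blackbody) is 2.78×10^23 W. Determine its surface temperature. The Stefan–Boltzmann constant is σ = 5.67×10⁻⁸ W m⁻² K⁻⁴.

T ≈ 7180 K

A = 4πr² = 4π × (1.21×10^7)² = 1.84×10^15 m².
From P = σAT⁴, T = (P / σA)^(1/4) = (2.78×10^23 / (5.67×10⁻⁸ × 1.84×10^15))^(1/4).
T = (2.66×10^15)^(1/4) = 7180 K.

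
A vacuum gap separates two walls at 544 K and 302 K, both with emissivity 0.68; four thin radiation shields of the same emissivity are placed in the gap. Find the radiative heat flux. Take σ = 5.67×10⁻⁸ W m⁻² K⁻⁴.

Each of the 5 gaps contributes resistance (2/ε − 1) = 2/0.68 − 1 = 1.941; total = 9.706.
q = σ(T₁⁴ − T₂⁴) / 9.706 = 5.67×10⁻⁸ × 7.93×10^10 / 9.706 = 463 W/m².

q ≈ 463 W/m²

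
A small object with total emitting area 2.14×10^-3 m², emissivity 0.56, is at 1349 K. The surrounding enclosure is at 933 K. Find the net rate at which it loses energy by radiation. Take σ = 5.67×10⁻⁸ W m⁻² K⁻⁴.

Q = εσA(T⁴ − T_s⁴). T⁴ − T_s⁴ = (1349)⁴ − (933)⁴ = 3.31×10^12 − 7.58×10^11 = 2.55×10^12 K⁴.
Q = 0.56 × 5.67×10⁻⁸ × 2.14×10^-3 × 2.55×10^12 = 174 W.

Q ≈ 174 W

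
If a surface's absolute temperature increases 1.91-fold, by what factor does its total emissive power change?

factor ≈ 13.3

P ∝ T⁴, so the power scales as (1.91)⁴ = 13.3.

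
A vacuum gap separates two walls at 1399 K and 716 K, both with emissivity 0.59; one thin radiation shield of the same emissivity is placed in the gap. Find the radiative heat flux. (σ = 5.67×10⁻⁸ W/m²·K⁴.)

q ≈ 42300 W/m²

Each of the 2 gaps contributes resistance (2/ε − 1) = 2/0.59 − 1 = 2.390; total = 4.780.
q = σ(T₁⁴ − T₂⁴) / 4.780 = 5.67×10⁻⁸ × 3.57×10^12 / 4.780 = 42300 W/m².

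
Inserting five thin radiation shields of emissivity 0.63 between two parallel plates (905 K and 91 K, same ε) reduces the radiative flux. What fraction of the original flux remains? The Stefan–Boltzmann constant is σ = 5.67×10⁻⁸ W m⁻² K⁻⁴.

ratio ≈ 0.167

With N identical shields there are N+1 = 6 gaps in series, each with the same radiative resistance, so the flux falls to 1/(N+1) of its unshielded value.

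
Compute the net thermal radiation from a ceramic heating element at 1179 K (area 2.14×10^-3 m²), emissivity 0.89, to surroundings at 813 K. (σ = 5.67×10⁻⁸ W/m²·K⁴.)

Q = εσA(T⁴ − T_s⁴). T⁴ − T_s⁴ = (1179)⁴ − (813)⁴ = 1.93×10^12 − 4.37×10^11 = 1.50×10^12 K⁴.
Q = 0.89 × 5.67×10⁻⁸ × 2.14×10^-3 × 1.50×10^12 = 161 W.

Q ≈ 161 W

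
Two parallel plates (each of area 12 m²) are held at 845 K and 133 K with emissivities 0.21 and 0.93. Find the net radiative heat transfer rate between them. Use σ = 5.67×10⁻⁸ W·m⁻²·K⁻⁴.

For two large parallel gray plates, q = σ(T₁⁴ − T₂⁴) / (1/ε₁ + 1/ε₂ − 1).
1/ε₁ + 1/ε₂ − 1 = 1/0.21 + 1/0.93 − 1 = 4.837.
T₁⁴ − T₂⁴ = 5.10×10^11 − 3.13×10^8 = 5.10×10^11 K⁴.
q = 5.67×10⁻⁸ × 5.10×10^11 / 4.837 = 5970 W/m².
Q = q·A = 5970 × 12 = 71700 W.

Q ≈ 71700 W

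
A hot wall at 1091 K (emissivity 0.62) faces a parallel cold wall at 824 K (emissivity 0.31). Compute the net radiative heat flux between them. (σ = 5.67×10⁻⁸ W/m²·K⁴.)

q ≈ 14100 W/m²

For two large parallel gray plates, q = σ(T₁⁴ − T₂⁴) / (1/ε₁ + 1/ε₂ − 1).
1/ε₁ + 1/ε₂ − 1 = 1/0.62 + 1/0.31 − 1 = 3.839.
T₁⁴ − T₂⁴ = 1.42×10^12 − 4.61×10^11 = 9.56×10^11 K⁴.
q = 5.67×10⁻⁸ × 9.56×10^11 / 3.839 = 14100 W/m².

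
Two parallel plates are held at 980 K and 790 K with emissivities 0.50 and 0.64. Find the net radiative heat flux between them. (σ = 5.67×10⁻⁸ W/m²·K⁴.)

q ≈ 11800 W/m²

For two large parallel gray plates, q = σ(T₁⁴ − T₂⁴) / (1/ε₁ + 1/ε₂ − 1).
1/ε₁ + 1/ε₂ − 1 = 1/0.50 + 1/0.64 − 1 = 2.562.
T₁⁴ − T₂⁴ = 9.22×10^11 − 3.90×10^11 = 5.33×10^11 K⁴.
q = 5.67×10⁻⁸ × 5.33×10^11 / 2.562 = 11800 W/m².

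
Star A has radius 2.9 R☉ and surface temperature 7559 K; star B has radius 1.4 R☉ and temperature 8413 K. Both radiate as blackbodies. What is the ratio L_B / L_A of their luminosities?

L = 4πR²σT⁴ ∝ R²T⁴, so L_B/L_A = (1.4/2.9)² × (8413/7559)⁴ = 0.233 × 1.53 = 0.358.

L_B/L_A ≈ 0.358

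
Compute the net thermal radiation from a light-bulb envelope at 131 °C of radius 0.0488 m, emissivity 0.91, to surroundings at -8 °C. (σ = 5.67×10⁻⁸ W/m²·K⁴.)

A = 4πr² = 4π × (0.0488)² = 0.0299 m².
Convert: 131 °C = 404 K; -8 °C = 265 K.
Q = εσA(T⁴ − T_s⁴). T⁴ − T_s⁴ = (404)⁴ − (265)⁴ = 2.66×10^10 − 4.93×10^9 = 2.17×10^10 K⁴.
Q = 0.91 × 5.67×10⁻⁸ × 0.0299 × 2.17×10^10 = 33.5 W.

Q ≈ 33.5 W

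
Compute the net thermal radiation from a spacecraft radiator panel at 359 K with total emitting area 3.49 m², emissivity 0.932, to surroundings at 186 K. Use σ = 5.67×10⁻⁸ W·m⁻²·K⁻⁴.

Q ≈ 2840 W

Q = εσA(T⁴ − T_s⁴). T⁴ − T_s⁴ = (359)⁴ − (186)⁴ = 1.66×10^10 − 1.20×10^9 = 1.54×10^10 K⁴.
Q = 0.932 × 5.67×10⁻⁸ × 3.49 × 1.54×10^10 = 2840 W.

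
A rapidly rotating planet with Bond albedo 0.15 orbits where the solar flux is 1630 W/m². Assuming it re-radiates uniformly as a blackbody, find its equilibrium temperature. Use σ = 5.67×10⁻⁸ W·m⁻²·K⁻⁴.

Power absorbed = (1−a)S·πR²; power emitted = 4πR²σT⁴. Equating and cancelling πR²:
T = ((1−a)S / 4σ)^(1/4) = (1390 / (4 × 5.67×10⁻⁸))^(1/4) = (6.11×10^9)^(1/4).
T = 280 K.

T ≈ 280 K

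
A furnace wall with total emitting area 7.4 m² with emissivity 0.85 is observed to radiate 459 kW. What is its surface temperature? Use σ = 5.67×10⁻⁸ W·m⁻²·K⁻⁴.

T ≈ 1070 K

From P = εσAT⁴, T = (P / εσA)^(1/4) = (4.59×10^5 / (0.85 × 5.67×10⁻⁸ × 7.40))^(1/4).
T = (1.29×10^12)^(1/4) = 1070 K.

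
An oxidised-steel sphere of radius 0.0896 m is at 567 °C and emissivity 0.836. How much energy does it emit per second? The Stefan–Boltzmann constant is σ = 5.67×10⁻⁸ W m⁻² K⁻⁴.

A = 4πr² = 4π × (0.0896)² = 0.101 m².
567 °C = 840 K.
P = εσAT⁴ = 0.836 × 5.67×10⁻⁸ × 0.101 × (840)⁴ = 0.836 × 5.67×10⁻⁸ × 0.101 × 4.98×10^11.
P = 2380 W.

P ≈ 2380 W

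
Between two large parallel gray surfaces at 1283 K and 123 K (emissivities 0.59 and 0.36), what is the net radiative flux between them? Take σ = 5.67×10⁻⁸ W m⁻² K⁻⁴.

q ≈ 44200 W/m²

For two large parallel gray plates, q = σ(T₁⁴ − T₂⁴) / (1/ε₁ + 1/ε₂ − 1).
1/ε₁ + 1/ε₂ − 1 = 1/0.59 + 1/0.36 − 1 = 3.473.
T₁⁴ − T₂⁴ = 2.71×10^12 − 2.29×10^8 = 2.71×10^12 K⁴.
q = 5.67×10⁻⁸ × 2.71×10^12 / 3.473 = 44200 W/m².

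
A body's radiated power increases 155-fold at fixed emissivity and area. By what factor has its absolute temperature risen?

factor ≈ 3.53

P ∝ T⁴ ⇒ T ∝ P^(1/4), so T scales by (155)^(1/4) = 3.53.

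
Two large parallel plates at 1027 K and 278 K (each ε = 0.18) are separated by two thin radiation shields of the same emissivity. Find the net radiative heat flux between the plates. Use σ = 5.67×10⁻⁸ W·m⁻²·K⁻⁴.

q ≈ 2070 W/m²

Each of the 3 gaps contributes resistance (2/ε − 1) = 2/0.18 − 1 = 10.11; total = 30.33.
q = σ(T₁⁴ − T₂⁴) / 30.33 = 5.67×10⁻⁸ × 1.11×10^12 / 30.33 = 2070 W/m².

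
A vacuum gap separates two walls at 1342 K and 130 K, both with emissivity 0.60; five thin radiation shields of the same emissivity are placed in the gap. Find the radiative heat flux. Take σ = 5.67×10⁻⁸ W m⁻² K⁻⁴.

Each of the 6 gaps contributes resistance (2/ε − 1) = 2/0.60 − 1 = 2.333; total = 14.00.
q = σ(T₁⁴ − T₂⁴) / 14.00 = 5.67×10⁻⁸ × 3.24×10^12 / 14.00 = 13100 W/m².

q ≈ 13100 W/m²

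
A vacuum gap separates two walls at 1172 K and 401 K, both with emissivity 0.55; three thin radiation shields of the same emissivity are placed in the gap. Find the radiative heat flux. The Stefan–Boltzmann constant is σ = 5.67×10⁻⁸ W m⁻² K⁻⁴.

q ≈ 10000 W/m²

Each of the 4 gaps contributes resistance (2/ε − 1) = 2/0.55 − 1 = 2.636; total = 10.55.
q = σ(T₁⁴ − T₂⁴) / 10.55 = 5.67×10⁻⁸ × 1.86×10^12 / 10.55 = 10000 W/m².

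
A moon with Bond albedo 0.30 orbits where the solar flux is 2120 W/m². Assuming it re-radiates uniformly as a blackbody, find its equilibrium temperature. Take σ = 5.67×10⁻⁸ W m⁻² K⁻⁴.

T ≈ 284 K

Power absorbed = (1−a)S·πR²; power emitted = 4πR²σT⁴. Equating and cancelling πR²:
T = ((1−a)S / 4σ)^(1/4) = (1480 / (4 × 5.67×10⁻⁸))^(1/4) = (6.54×10^9)^(1/4).
T = 284 K.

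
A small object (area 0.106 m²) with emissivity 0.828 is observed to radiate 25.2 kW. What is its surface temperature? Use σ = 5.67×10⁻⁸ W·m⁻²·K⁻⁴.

From P = εσAT⁴, T = (P / εσA)^(1/4) = (25200 / (0.828 × 5.67×10⁻⁸ × 0.106))^(1/4).
T = (5.06×10^12)^(1/4) = 1500 K.

T ≈ 1500 K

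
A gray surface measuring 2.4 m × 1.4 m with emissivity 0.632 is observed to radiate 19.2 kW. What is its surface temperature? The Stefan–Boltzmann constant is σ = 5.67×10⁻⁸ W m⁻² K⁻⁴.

T ≈ 632 K

A = 2.4 × 1.4 = 3.36 m².
From P = εσAT⁴, T = (P / εσA)^(1/4) = (19200 / (0.632 × 5.67×10⁻⁸ × 3.36))^(1/4).
T = (1.59×10^11)^(1/4) = 632 K.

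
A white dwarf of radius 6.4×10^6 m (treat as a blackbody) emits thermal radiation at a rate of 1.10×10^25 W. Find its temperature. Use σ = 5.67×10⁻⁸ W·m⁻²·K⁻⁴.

T ≈ 24800 K

A = 4πr² = 4π × (6.4×10^6)² = 5.15×10^14 m².
From P = σAT⁴, T = (P / σA)^(1/4) = (1.10×10^25 / (5.67×10⁻⁸ × 5.15×10^14))^(1/4).
T = (3.77×10^17)^(1/4) = 24800 K.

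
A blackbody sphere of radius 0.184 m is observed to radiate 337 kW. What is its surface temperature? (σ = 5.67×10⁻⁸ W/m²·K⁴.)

T ≈ 1930 K

A = 4πr² = 4π × (0.184)² = 0.425 m².
From P = σAT⁴, T = (P / σA)^(1/4) = (3.37×10^5 / (5.67×10⁻⁸ × 0.425))^(1/4).
T = (1.40×10^13)^(1/4) = 1930 K.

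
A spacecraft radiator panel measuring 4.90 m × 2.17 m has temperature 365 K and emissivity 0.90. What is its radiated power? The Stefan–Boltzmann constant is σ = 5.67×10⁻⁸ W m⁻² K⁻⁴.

A = 4.90 × 2.17 = 10.6 m².
Stefan–Boltzmann: P = εσAT⁴ = 0.90 × 5.67×10⁻⁸ × 10.6 × (365)⁴ = 0.90 × 5.67×10⁻⁸ × 10.6 × 1.77×10^10.
P = 9630 W.

P ≈ 9630 W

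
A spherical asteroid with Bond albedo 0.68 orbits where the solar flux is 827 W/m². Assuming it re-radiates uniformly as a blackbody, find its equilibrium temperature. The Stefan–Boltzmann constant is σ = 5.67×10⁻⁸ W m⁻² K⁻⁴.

Power absorbed = (1−a)S·πR²; power emitted = 4πR²σT⁴. Equating and cancelling πR²:
T = ((1−a)S / 4σ)^(1/4) = (265 / (4 × 5.67×10⁻⁸))^(1/4) = (1.17×10^9)^(1/4).
T = 185 K.

T ≈ 185 K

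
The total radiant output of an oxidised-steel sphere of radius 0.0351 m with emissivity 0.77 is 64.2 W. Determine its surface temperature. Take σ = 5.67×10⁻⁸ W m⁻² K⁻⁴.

A = 4πr² = 4π × (0.0351)² = 0.0155 m².
From P = εσAT⁴, T = (P / εσA)^(1/4) = (64.2 / (0.77 × 5.67×10⁻⁸ × 0.0155))^(1/4).
T = (9.50×10^10)^(1/4) = 555 K.

T ≈ 555 K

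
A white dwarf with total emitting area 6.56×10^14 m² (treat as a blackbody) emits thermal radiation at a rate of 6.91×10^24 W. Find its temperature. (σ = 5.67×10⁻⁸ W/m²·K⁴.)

From P = σAT⁴, T = (P / σA)^(1/4) = (6.91×10^24 / (5.67×10⁻⁸ × 6.56×10^14))^(1/4).
T = (1.86×10^17)^(1/4) = 20800 K.

T ≈ 20800 K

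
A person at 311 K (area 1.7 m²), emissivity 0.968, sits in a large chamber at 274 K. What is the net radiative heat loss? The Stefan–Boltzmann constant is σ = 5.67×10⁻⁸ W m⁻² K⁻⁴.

Q = εσA(T⁴ − T_s⁴). T⁴ − T_s⁴ = (311)⁴ − (274)⁴ = 9.35×10^9 − 5.64×10^9 = 3.72×10^9 K⁴.
Q = 0.968 × 5.67×10⁻⁸ × 1.70 × 3.72×10^9 = 347 W.

Q ≈ 347 W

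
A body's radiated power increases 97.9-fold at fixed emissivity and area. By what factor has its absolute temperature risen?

P ∝ T⁴ ⇒ T ∝ P^(1/4), so T scales by (97.9)^(1/4) = 3.15.

factor ≈ 3.15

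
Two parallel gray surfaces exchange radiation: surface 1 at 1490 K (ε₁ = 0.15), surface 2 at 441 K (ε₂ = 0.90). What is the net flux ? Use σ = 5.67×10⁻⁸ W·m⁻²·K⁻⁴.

q ≈ 40900 W/m²

For two large parallel gray plates, q = σ(T₁⁴ − T₂⁴) / (1/ε₁ + 1/ε₂ − 1).
1/ε₁ + 1/ε₂ − 1 = 1/0.15 + 1/0.90 − 1 = 6.778.
T₁⁴ − T₂⁴ = 4.93×10^12 − 3.78×10^10 = 4.89×10^12 K⁴.
q = 5.67×10⁻⁸ × 4.89×10^12 / 6.778 = 40900 W/m².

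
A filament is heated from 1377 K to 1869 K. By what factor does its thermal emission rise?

ratio ≈ 3.39

P ∝ T⁴, so the ratio is (1869/1377)⁴ = (1.357)⁴ = 3.39.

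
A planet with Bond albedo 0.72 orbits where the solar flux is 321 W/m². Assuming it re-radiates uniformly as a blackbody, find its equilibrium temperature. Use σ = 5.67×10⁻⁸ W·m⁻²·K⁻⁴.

Power absorbed = (1−a)S·πR²; power emitted = 4πR²σT⁴. Equating and cancelling πR²:
T = ((1−a)S / 4σ)^(1/4) = (89.9 / (4 × 5.67×10⁻⁸))^(1/4) = (3.96×10^8)^(1/4).
T = 141 K.

T ≈ 141 K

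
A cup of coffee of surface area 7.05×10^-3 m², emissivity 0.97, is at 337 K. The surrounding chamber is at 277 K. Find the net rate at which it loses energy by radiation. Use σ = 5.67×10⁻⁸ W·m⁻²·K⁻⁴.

Q = εσA(T⁴ − T_s⁴). T⁴ − T_s⁴ = (337)⁴ − (277)⁴ = 1.29×10^10 − 5.89×10^9 = 7.01×10^9 K⁴.
Q = 0.97 × 5.67×10⁻⁸ × 7.05×10^-3 × 7.01×10^9 = 2.72 W.

Q ≈ 2.72 W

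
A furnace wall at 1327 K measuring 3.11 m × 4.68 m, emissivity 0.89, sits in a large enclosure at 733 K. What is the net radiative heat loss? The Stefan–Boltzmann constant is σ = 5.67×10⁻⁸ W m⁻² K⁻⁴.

A = 3.11 × 4.68 = 14.6 m².
Q = εσA(T⁴ − T_s⁴). T⁴ − T_s⁴ = (1327)⁴ − (733)⁴ = 3.10×10^12 − 2.89×10^11 = 2.81×10^12 K⁴.
Q = 0.89 × 5.67×10⁻⁸ × 14.6 × 2.81×10^12 = 2.07×10^6 W.

Q ≈ 2.07×10^6 W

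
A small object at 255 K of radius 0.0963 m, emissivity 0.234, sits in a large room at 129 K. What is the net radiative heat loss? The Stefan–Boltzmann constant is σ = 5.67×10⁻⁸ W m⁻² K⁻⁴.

A = 4πr² = 4π × (0.0963)² = 0.117 m².
Q = εσA(T⁴ − T_s⁴). T⁴ − T_s⁴ = (255)⁴ − (129)⁴ = 4.23×10^9 − 2.77×10^8 = 3.95×10^9 K⁴.
Q = 0.234 × 5.67×10⁻⁸ × 0.117 × 3.95×10^9 = 6.11 W.

Q ≈ 6.11 W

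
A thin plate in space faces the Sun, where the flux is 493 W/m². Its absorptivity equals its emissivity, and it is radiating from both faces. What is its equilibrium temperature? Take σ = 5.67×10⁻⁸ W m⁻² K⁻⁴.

T ≈ 257 K

Absorbed flux αS = emitted flux 2εσT⁴ per unit area; with α = ε this gives T = (S/2σ)^(1/4).
T = (493 / (2 × 5.67×10⁻⁸))^(1/4) = (4.35×10^9)^(1/4).
T = 257 K.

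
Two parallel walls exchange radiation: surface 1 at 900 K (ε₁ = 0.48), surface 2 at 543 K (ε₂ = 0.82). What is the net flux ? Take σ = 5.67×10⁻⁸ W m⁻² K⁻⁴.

q ≈ 14000 W/m²

For two large parallel gray plates, q = σ(T₁⁴ − T₂⁴) / (1/ε₁ + 1/ε₂ − 1).
1/ε₁ + 1/ε₂ − 1 = 1/0.48 + 1/0.82 − 1 = 2.303.
T₁⁴ − T₂⁴ = 6.56×10^11 − 8.69×10^10 = 5.69×10^11 K⁴.
q = 5.67×10⁻⁸ × 5.69×10^11 / 2.303 = 14000 W/m².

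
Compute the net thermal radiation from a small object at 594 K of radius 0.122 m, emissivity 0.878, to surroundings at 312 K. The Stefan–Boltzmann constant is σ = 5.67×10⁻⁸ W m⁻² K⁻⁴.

Q ≈ 1070 W

A = 4πr² = 4π × (0.122)² = 0.187 m².
Q = εσA(T⁴ − T_s⁴). T⁴ − T_s⁴ = (594)⁴ − (312)⁴ = 1.24×10^11 − 9.48×10^9 = 1.15×10^11 K⁴.
Q = 0.878 × 5.67×10⁻⁸ × 0.187 × 1.15×10^11 = 1070 W.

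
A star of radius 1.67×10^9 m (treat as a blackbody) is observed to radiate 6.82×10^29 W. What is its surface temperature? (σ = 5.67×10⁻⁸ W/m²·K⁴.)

T ≈ 24200 K

A = 4πr² = 4π × (1.67×10^9)² = 3.50×10^19 m².
From P = σAT⁴, T = (P / σA)^(1/4) = (6.82×10^29 / (5.67×10⁻⁸ × 3.50×10^19))^(1/4).
T = (3.43×10^17)^(1/4) = 24200 K.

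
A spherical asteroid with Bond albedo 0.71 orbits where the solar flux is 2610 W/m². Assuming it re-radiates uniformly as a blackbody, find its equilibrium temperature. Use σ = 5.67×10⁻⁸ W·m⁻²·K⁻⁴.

Power absorbed = (1−a)S·πR²; power emitted = 4πR²σT⁴. Equating and cancelling πR²:
T = ((1−a)S / 4σ)^(1/4) = (757 / (4 × 5.67×10⁻⁸))^(1/4) = (3.34×10^9)^(1/4).
T = 240 K.

T ≈ 240 K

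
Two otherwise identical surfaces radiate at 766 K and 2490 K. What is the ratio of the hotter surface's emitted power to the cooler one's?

P ∝ T⁴, so the ratio is (2490/766)⁴ = (3.251)⁴ = 112.

ratio ≈ 112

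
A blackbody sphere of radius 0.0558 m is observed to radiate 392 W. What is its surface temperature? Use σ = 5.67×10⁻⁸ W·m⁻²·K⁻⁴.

T ≈ 648 K

A = 4πr² = 4π × (0.0558)² = 0.0391 m².
From P = σAT⁴, T = (P / σA)^(1/4) = (392 / (5.67×10⁻⁸ × 0.0391))^(1/4).
T = (1.77×10^11)^(1/4) = 648 K.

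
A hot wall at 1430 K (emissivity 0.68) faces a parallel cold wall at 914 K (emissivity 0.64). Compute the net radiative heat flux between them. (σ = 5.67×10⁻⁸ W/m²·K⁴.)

q ≈ 97200 W/m²

For two large parallel gray plates, q = σ(T₁⁴ − T₂⁴) / (1/ε₁ + 1/ε₂ − 1).
1/ε₁ + 1/ε₂ − 1 = 1/0.68 + 1/0.64 − 1 = 2.033.
T₁⁴ − T₂⁴ = 4.18×10^12 − 6.98×10^11 = 3.48×10^12 K⁴.
q = 5.67×10⁻⁸ × 3.48×10^12 / 2.033 = 97200 W/m².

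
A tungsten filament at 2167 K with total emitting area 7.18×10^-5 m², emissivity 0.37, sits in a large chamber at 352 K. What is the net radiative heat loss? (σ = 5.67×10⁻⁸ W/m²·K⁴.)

Q ≈ 33.2 W

Q = εσA(T⁴ − T_s⁴). T⁴ − T_s⁴ = (2167)⁴ − (352)⁴ = 2.21×10^13 − 1.54×10^10 = 2.20×10^13 K⁴.
Q = 0.37 × 5.67×10⁻⁸ × 7.18×10^-5 × 2.20×10^13 = 33.2 W.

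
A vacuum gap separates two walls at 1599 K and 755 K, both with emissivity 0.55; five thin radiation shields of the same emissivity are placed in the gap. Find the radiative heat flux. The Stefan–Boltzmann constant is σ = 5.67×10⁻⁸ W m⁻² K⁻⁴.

Each of the 6 gaps contributes resistance (2/ε − 1) = 2/0.55 − 1 = 2.636; total = 15.82.
q = σ(T₁⁴ − T₂⁴) / 15.82 = 5.67×10⁻⁸ × 6.21×10^12 / 15.82 = 22300 W/m².

q ≈ 22300 W/m²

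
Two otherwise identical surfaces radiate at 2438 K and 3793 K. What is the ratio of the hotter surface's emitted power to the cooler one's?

ratio ≈ 5.86

P ∝ T⁴, so the ratio is (3793/2438)⁴ = (1.556)⁴ = 5.86.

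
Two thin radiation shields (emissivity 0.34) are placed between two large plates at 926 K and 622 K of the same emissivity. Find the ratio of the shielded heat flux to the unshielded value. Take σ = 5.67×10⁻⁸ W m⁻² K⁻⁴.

ratio ≈ 0.333

With N identical shields there are N+1 = 3 gaps in series, each with the same radiative resistance, so the flux falls to 1/(N+1) of its unshielded value.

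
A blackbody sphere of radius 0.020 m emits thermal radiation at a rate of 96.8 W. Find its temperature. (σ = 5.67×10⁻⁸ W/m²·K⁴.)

T ≈ 763 K

A = 4πr² = 4π × (0.020)² = 5.03×10^-3 m².
From P = σAT⁴, T = (P / σA)^(1/4) = (96.8 / (5.67×10⁻⁸ × 5.03×10^-3))^(1/4).
T = (3.40×10^11)^(1/4) = 763 K.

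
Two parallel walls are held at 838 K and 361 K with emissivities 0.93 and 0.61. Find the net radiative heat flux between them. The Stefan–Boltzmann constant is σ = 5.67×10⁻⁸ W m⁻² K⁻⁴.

For two large parallel gray plates, q = σ(T₁⁴ − T₂⁴) / (1/ε₁ + 1/ε₂ − 1).
1/ε₁ + 1/ε₂ − 1 = 1/0.93 + 1/0.61 − 1 = 1.715.
T₁⁴ − T₂⁴ = 4.93×10^11 − 1.70×10^10 = 4.76×10^11 K⁴.
q = 5.67×10⁻⁸ × 4.76×10^11 / 1.715 = 15700 W/m².

q ≈ 15700 W/m²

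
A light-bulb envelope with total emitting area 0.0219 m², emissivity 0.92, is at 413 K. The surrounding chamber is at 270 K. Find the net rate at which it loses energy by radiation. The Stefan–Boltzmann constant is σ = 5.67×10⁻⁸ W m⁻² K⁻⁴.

Q ≈ 27.2 W

Q = εσA(T⁴ − T_s⁴). T⁴ − T_s⁴ = (413)⁴ − (270)⁴ = 2.91×10^10 − 5.31×10^9 = 2.38×10^10 K⁴.
Q = 0.92 × 5.67×10⁻⁸ × 0.0219 × 2.38×10^10 = 27.2 W.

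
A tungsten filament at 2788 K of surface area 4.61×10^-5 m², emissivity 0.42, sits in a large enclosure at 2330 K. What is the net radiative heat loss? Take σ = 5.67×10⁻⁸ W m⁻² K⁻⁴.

Q = εσA(T⁴ − T_s⁴). T⁴ − T_s⁴ = (2788)⁴ − (2330)⁴ = 6.04×10^13 − 2.95×10^13 = 3.09×10^13 K⁴.
Q = 0.42 × 5.67×10⁻⁸ × 4.61×10^-5 × 3.09×10^13 = 34.0 W.

Q ≈ 34.0 W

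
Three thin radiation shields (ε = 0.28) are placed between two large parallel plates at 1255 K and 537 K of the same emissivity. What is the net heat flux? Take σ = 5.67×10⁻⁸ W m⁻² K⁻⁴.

Each of the 4 gaps contributes resistance (2/ε − 1) = 2/0.28 − 1 = 6.143; total = 24.57.
q = σ(T₁⁴ − T₂⁴) / 24.57 = 5.67×10⁻⁸ × 2.40×10^12 / 24.57 = 5530 W/m².

q ≈ 5530 W/m²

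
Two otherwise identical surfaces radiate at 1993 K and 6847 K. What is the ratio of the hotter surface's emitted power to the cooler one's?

ratio ≈ 139

P ∝ T⁴, so the ratio is (6847/1993)⁴ = (3.436)⁴ = 139.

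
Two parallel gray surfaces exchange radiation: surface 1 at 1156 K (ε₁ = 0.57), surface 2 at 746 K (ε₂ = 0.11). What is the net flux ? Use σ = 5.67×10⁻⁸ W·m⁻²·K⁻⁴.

q ≈ 8500 W/m²

For two large parallel gray plates, q = σ(T₁⁴ − T₂⁴) / (1/ε₁ + 1/ε₂ − 1).
1/ε₁ + 1/ε₂ − 1 = 1/0.57 + 1/0.11 − 1 = 9.845.
T₁⁴ − T₂⁴ = 1.79×10^12 − 3.10×10^11 = 1.48×10^12 K⁴.
q = 5.67×10⁻⁸ × 1.48×10^12 / 9.845 = 8500 W/m².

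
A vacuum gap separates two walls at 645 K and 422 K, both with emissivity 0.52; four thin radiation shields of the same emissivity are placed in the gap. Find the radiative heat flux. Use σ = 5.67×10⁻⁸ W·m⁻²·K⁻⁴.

Each of the 5 gaps contributes resistance (2/ε − 1) = 2/0.52 − 1 = 2.846; total = 14.23.
q = σ(T₁⁴ − T₂⁴) / 14.23 = 5.67×10⁻⁸ × 1.41×10^11 / 14.23 = 563 W/m².

q ≈ 563 W/m²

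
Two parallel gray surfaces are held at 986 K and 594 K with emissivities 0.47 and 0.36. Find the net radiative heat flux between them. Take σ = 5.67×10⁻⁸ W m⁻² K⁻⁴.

For two large parallel gray plates, q = σ(T₁⁴ − T₂⁴) / (1/ε₁ + 1/ε₂ − 1).
1/ε₁ + 1/ε₂ − 1 = 1/0.47 + 1/0.36 − 1 = 3.905.
T₁⁴ − T₂⁴ = 9.45×10^11 − 1.24×10^11 = 8.21×10^11 K⁴.
q = 5.67×10⁻⁸ × 8.21×10^11 / 3.905 = 11900 W/m².

q ≈ 11900 W/m²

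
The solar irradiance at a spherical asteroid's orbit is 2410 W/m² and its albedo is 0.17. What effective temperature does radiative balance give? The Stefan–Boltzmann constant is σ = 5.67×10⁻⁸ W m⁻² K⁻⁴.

Power absorbed = (1−a)S·πR²; power emitted = 4πR²σT⁴. Equating and cancelling πR²:
T = ((1−a)S / 4σ)^(1/4) = (2000 / (4 × 5.67×10⁻⁸))^(1/4) = (8.82×10^9)^(1/4).
T = 306 K.

T ≈ 306 K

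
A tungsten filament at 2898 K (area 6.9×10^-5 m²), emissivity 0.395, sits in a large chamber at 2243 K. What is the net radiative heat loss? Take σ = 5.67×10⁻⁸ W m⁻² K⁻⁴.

Q ≈ 69.9 W

Q = εσA(T⁴ − T_s⁴). T⁴ − T_s⁴ = (2898)⁴ − (2243)⁴ = 7.05×10^13 − 2.53×10^13 = 4.52×10^13 K⁴.
Q = 0.395 × 5.67×10⁻⁸ × 6.90×10^-5 × 4.52×10^13 = 69.9 W.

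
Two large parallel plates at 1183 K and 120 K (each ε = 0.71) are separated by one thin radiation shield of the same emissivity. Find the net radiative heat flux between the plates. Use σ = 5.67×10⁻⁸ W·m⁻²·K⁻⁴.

q ≈ 30600 W/m²

Each of the 2 gaps contributes resistance (2/ε − 1) = 2/0.71 − 1 = 1.817; total = 3.634.
q = σ(T₁⁴ − T₂⁴) / 3.634 = 5.67×10⁻⁸ × 1.96×10^12 / 3.634 = 30600 W/m².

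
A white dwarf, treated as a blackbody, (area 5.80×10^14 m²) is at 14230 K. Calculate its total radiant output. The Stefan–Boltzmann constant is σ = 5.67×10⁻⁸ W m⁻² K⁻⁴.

P ≈ 1.35×10^24 W

P = σAT⁴ = 5.67×10⁻⁸ × 5.80×10^14 × (14230)⁴ = 5.67×10⁻⁸ × 5.80×10^14 × 4.10×10^16.
P = 1.35×10^24 W.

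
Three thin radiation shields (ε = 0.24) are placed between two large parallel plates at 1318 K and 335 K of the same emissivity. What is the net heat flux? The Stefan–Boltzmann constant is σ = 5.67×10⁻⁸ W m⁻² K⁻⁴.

Each of the 4 gaps contributes resistance (2/ε − 1) = 2/0.24 − 1 = 7.333; total = 29.33.
q = σ(T₁⁴ − T₂⁴) / 29.33 = 5.67×10⁻⁸ × 3.01×10^12 / 29.33 = 5810 W/m².

q ≈ 5810 W/m²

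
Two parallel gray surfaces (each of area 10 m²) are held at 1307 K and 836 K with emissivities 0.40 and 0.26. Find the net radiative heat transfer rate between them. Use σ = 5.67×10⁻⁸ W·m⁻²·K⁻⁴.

Q ≈ 2.58×10^5 W

For two large parallel gray plates, q = σ(T₁⁴ − T₂⁴) / (1/ε₁ + 1/ε₂ − 1).
1/ε₁ + 1/ε₂ − 1 = 1/0.40 + 1/0.26 − 1 = 5.346.
T₁⁴ − T₂⁴ = 2.92×10^12 − 4.88×10^11 = 2.43×10^12 K⁴.
q = 5.67×10⁻⁸ × 2.43×10^12 / 5.346 = 25800 W/m².
Q = q·A = 25800 × 10 = 2.58×10^5 W.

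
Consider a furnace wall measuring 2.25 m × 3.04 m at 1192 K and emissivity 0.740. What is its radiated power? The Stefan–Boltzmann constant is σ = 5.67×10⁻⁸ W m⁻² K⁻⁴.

A = 2.25 × 3.04 = 6.84 m².
Stefan–Boltzmann: P = εσAT⁴ = 0.740 × 5.67×10⁻⁸ × 6.84 × (1192)⁴ = 0.740 × 5.67×10⁻⁸ × 6.84 × 2.02×10^12.
P = 5.79×10^5 W.

P ≈ 5.79×10^5 W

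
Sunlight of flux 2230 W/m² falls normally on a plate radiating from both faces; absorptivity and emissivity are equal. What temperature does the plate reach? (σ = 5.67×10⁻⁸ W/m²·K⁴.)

Absorbed flux αS = emitted flux 2εσT⁴ per unit area; with α = ε this gives T = (S/2σ)^(1/4).
T = (2230 / (2 × 5.67×10⁻⁸))^(1/4) = (1.97×10^10)^(1/4).
T = 374 K.

T ≈ 374 K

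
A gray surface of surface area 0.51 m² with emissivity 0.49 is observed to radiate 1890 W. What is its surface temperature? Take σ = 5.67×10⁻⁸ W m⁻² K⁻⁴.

T ≈ 604 K

From P = εσAT⁴, T = (P / εσA)^(1/4) = (1890 / (0.49 × 5.67×10⁻⁸ × 0.510))^(1/4).
T = (1.33×10^11)^(1/4) = 604 K.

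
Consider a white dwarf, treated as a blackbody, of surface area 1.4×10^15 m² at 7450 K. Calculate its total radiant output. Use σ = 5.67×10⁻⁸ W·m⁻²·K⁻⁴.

P ≈ 2.45×10^23 W

P = σAT⁴ = 5.67×10⁻⁸ × 1.40×10^15 × (7450)⁴ = 5.67×10⁻⁸ × 1.40×10^15 × 3.08×10^15.
P = 2.45×10^23 W.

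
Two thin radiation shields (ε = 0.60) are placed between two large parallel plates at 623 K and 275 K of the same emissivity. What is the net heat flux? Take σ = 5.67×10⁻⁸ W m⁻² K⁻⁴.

q ≈ 1170 W/m²

Each of the 3 gaps contributes resistance (2/ε − 1) = 2/0.60 − 1 = 2.333; total = 7.000.
q = σ(T₁⁴ − T₂⁴) / 7.000 = 5.67×10⁻⁸ × 1.45×10^11 / 7.000 = 1170 W/m².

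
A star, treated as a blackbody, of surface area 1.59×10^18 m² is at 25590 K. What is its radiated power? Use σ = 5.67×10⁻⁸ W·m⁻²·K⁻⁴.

P = σAT⁴ = 5.67×10⁻⁸ × 1.59×10^18 × (25590)⁴ = 5.67×10⁻⁸ × 1.59×10^18 × 4.29×10^17.
P = 3.87×10^28 W.

P ≈ 3.87×10^28 W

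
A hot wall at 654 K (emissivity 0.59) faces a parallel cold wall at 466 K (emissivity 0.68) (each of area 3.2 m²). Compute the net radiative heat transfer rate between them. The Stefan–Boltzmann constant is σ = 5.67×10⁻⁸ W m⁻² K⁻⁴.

Q ≈ 11400 W

For two large parallel gray plates, q = σ(T₁⁴ − T₂⁴) / (1/ε₁ + 1/ε₂ − 1).
1/ε₁ + 1/ε₂ − 1 = 1/0.59 + 1/0.68 − 1 = 2.166.
T₁⁴ − T₂⁴ = 1.83×10^11 − 4.72×10^10 = 1.36×10^11 K⁴.
q = 5.67×10⁻⁸ × 1.36×10^11 / 2.166 = 3560 W/m².
Q = q·A = 3560 × 3.2 = 11400 W.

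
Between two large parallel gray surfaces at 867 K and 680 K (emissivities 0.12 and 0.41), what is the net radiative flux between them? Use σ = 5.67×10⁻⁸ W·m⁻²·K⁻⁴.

For two large parallel gray plates, q = σ(T₁⁴ − T₂⁴) / (1/ε₁ + 1/ε₂ − 1).
1/ε₁ + 1/ε₂ − 1 = 1/0.12 + 1/0.41 − 1 = 9.772.
T₁⁴ − T₂⁴ = 5.65×10^11 − 2.14×10^11 = 3.51×10^11 K⁴.
q = 5.67×10⁻⁸ × 3.51×10^11 / 9.772 = 2040 W/m².

q ≈ 2040 W/m²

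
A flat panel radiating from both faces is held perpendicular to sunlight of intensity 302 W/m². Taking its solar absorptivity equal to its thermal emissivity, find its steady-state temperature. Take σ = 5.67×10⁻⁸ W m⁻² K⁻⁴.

T ≈ 227 K

Absorbed flux αS = emitted flux 2εσT⁴ per unit area; with α = ε this gives T = (S/2σ)^(1/4).
T = (302 / (2 × 5.67×10⁻⁸))^(1/4) = (2.66×10^9)^(1/4).
T = 227 K.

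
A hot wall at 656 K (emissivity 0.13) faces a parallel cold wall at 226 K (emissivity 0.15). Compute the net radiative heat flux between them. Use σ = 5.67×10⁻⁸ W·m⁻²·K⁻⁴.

q ≈ 775 W/m²

For two large parallel gray plates, q = σ(T₁⁴ − T₂⁴) / (1/ε₁ + 1/ε₂ − 1).
1/ε₁ + 1/ε₂ − 1 = 1/0.13 + 1/0.15 − 1 = 13.36.
T₁⁴ − T₂⁴ = 1.85×10^11 − 2.61×10^9 = 1.83×10^11 K⁴.
q = 5.67×10⁻⁸ × 1.83×10^11 / 13.36 = 775 W/m².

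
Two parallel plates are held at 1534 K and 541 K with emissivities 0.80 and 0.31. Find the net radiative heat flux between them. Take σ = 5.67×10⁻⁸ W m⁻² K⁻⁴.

q ≈ 88900 W/m²

For two large parallel gray plates, q = σ(T₁⁴ − T₂⁴) / (1/ε₁ + 1/ε₂ − 1).
1/ε₁ + 1/ε₂ − 1 = 1/0.80 + 1/0.31 − 1 = 3.476.
T₁⁴ − T₂⁴ = 5.54×10^12 − 8.57×10^10 = 5.45×10^12 K⁴.
q = 5.67×10⁻⁸ × 5.45×10^12 / 3.476 = 88900 W/m².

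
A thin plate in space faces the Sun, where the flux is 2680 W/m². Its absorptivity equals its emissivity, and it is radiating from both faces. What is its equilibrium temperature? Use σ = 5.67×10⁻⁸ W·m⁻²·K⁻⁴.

Absorbed flux αS = emitted flux 2εσT⁴ per unit area; with α = ε this gives T = (S/2σ)^(1/4).
T = (2680 / (2 × 5.67×10⁻⁸))^(1/4) = (2.36×10^10)^(1/4).
T = 392 K.

T ≈ 392 K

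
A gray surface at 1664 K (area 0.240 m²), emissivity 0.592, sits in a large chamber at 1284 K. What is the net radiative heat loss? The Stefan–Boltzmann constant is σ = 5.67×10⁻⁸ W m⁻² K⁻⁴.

Q = εσA(T⁴ − T_s⁴). T⁴ − T_s⁴ = (1664)⁴ − (1284)⁴ = 7.67×10^12 − 2.72×10^12 = 4.95×10^12 K⁴.
Q = 0.592 × 5.67×10⁻⁸ × 0.240 × 4.95×10^12 = 39900 W.

Q ≈ 39900 W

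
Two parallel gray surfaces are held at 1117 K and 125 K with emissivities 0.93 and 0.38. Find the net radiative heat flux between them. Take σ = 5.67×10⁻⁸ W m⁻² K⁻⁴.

For two large parallel gray plates, q = σ(T₁⁴ − T₂⁴) / (1/ε₁ + 1/ε₂ − 1).
1/ε₁ + 1/ε₂ − 1 = 1/0.93 + 1/0.38 − 1 = 2.707.
T₁⁴ − T₂⁴ = 1.56×10^12 − 2.44×10^8 = 1.56×10^12 K⁴.
q = 5.67×10⁻⁸ × 1.56×10^12 / 2.707 = 32600 W/m².

q ≈ 32600 W/m²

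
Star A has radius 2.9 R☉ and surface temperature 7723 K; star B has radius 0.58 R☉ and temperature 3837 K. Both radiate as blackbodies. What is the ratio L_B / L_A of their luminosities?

L = 4πR²σT⁴ ∝ R²T⁴, so L_B/L_A = (0.58/2.9)² × (3837/7723)⁴ = 0.0400 × 0.0609 = 2.44×10^-3.

L_B/L_A ≈ 2.44×10^-3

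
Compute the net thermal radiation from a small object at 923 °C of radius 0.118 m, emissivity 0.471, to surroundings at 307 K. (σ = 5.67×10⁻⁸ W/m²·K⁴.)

Q ≈ 9520 W

A = 4πr² = 4π × (0.118)² = 0.175 m².
Convert: 923 °C = 1196 K.
Q = εσA(T⁴ − T_s⁴). T⁴ − T_s⁴ = (1196)⁴ − (307)⁴ = 2.05×10^12 − 8.88×10^9 = 2.04×10^12 K⁴.
Q = 0.471 × 5.67×10⁻⁸ × 0.175 × 2.04×10^12 = 9520 W.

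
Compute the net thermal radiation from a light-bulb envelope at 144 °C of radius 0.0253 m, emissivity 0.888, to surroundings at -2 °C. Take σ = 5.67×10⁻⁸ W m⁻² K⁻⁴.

A = 4πr² = 4π × (0.0253)² = 8.04×10^-3 m².
Convert: 144 °C = 417 K; -2 °C = 271 K.
Q = εσA(T⁴ − T_s⁴). T⁴ − T_s⁴ = (417)⁴ − (271)⁴ = 3.02×10^10 − 5.39×10^9 = 2.48×10^10 K⁴.
Q = 0.888 × 5.67×10⁻⁸ × 8.04×10^-3 × 2.48×10^10 = 10.1 W.

Q ≈ 10.1 W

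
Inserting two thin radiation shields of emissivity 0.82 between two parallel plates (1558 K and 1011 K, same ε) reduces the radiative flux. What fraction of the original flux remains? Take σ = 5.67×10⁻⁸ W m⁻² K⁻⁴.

ratio ≈ 0.333

With N identical shields there are N+1 = 3 gaps in series, each with the same radiative resistance, so the flux falls to 1/(N+1) of its unshielded value.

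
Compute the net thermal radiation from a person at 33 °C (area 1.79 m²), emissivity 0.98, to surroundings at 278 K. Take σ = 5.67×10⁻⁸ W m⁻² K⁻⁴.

Convert: 33 °C = 306 K.
Q = εσA(T⁴ − T_s⁴). T⁴ − T_s⁴ = (306)⁴ − (278)⁴ = 8.77×10^9 − 5.97×10^9 = 2.79×10^9 K⁴.
Q = 0.98 × 5.67×10⁻⁸ × 1.79 × 2.79×10^9 = 278 W.

Q ≈ 278 W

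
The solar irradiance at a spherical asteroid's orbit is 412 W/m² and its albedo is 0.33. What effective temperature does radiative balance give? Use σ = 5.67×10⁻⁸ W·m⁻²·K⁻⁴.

Power absorbed = (1−a)S·πR²; power emitted = 4πR²σT⁴. Equating and cancelling πR²:
T = ((1−a)S / 4σ)^(1/4) = (276 / (4 × 5.67×10⁻⁸))^(1/4) = (1.22×10^9)^(1/4).
T = 187 K.

T ≈ 187 K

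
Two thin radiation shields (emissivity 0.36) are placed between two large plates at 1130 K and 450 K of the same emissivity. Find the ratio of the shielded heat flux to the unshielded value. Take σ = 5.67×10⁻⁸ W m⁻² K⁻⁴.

ratio ≈ 0.333

With N identical shields there are N+1 = 3 gaps in series, each with the same radiative resistance, so the flux falls to 1/(N+1) of its unshielded value.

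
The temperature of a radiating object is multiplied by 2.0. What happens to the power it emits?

P ∝ T⁴, so the power scales as (2.0)⁴ = 16.0.

factor ≈ 16.0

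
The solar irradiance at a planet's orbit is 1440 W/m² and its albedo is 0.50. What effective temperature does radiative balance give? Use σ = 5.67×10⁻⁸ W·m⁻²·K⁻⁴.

Power absorbed = (1−a)S·πR²; power emitted = 4πR²σT⁴. Equating and cancelling πR²:
T = ((1−a)S / 4σ)^(1/4) = (720 / (4 × 5.67×10⁻⁸))^(1/4) = (3.17×10^9)^(1/4).
T = 237 K.

T ≈ 237 K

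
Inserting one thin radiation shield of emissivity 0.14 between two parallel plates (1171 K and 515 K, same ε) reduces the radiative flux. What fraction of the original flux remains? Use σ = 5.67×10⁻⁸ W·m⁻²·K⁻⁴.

ratio ≈ 0.500

With N identical shields there are N+1 = 2 gaps in series, each with the same radiative resistance, so the flux falls to 1/(N+1) of its unshielded value.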